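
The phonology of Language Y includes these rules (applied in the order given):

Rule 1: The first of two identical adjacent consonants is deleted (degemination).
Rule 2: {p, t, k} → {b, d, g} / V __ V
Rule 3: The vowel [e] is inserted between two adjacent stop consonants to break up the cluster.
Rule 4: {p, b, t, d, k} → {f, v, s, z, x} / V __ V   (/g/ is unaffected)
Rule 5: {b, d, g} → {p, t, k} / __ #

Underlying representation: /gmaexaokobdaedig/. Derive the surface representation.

Rule 1 (degemination): no segment meets the environment; /gmaexaokobdaedig/ is unchanged.
Rule 2 (intervocalic voicing): /k/ is a voiceless stop between vowels /o/ and /o/, so it voices to [g]. /gmaexaokobdaedig/ → gmaexaogobdaedig.
Rule 3 (stop-cluster e-epenthesis): /b/ and /d/ form a stop–stop cluster, so [e] is inserted between them. /gmaexaogobdaedig/ → gmaexaogobedaedig.
Rule 4 (intervocalic spirantization): /b/ is a stop between vowels /o/ and /e/, so it spirantizes to the fricative [v]. /d/ is a stop between vowels /e/ and /a/, so it spirantizes to the fricative [z]. /d/ is a stop between vowels /e/ and /i/, so it spirantizes to the fricative [z]. /gmaexaogobedaedig/ → gmaexaogovezaezig.
Rule 5 (final devoicing): /g/ is a voiced stop in word-final position, so it devoices to [k]. /gmaexaogovezaezig/ → gmaexaogovezaezik.

gmaexaogovezaezik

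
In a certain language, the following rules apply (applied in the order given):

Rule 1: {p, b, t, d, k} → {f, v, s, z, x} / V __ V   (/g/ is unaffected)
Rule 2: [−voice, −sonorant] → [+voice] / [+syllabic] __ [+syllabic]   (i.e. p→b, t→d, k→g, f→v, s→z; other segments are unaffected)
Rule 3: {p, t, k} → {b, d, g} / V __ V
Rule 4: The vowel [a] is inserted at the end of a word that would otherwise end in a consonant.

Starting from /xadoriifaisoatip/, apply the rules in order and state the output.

xazoriivaizoazipa

Rule 1 (intervocalic spirantization): /d/ is a stop between vowels /a/ and /o/, so it spirantizes to the fricative [z]. /t/ is a stop between vowels /a/ and /i/, so it spirantizes to the fricative [s]. /xadoriifaisoatip/ → xazoriifaisoasip.
Rule 2 (intervocalic voicing): /f/ is a voiceless obstruent between vowels /i/ and /a/, so it voices to [v]. /s/ is a voiceless obstruent between vowels /i/ and /o/, so it voices to [z]. /s/ is a voiceless obstruent between vowels /a/ and /i/, so it voices to [z]. /xazoriifaisoasip/ → xazoriivaizoazip.
Rule 3 (intervocalic voicing): no segment meets the environment; /xazoriivaizoazip/ is unchanged.
Rule 4 (final a-epenthesis): the form ends in the consonant /p/, so [a] is inserted word-finally. /xazoriivaizoazip/ → xazoriivaizoazipa.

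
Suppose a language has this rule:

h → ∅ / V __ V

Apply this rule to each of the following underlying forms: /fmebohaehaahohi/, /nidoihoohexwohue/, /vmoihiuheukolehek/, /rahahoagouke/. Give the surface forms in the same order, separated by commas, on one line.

/fmebohaehaahohi/: /h/ occurs between vowels /o/ and /a/, so it deletes. /h/ occurs between vowels /e/ and /a/, so it deletes. /h/ occurs between vowels /a/ and /o/, so it deletes. /h/ occurs between vowels /o/ and /i/, so it deletes. → [fmeboaeaaoi].
/nidoihoohexwohue/: /h/ occurs between vowels /i/ and /o/, so it deletes. /h/ occurs between vowels /o/ and /e/, so it deletes. /h/ occurs between vowels /o/ and /u/, so it deletes. → [nidoiooexwoue].
/vmoihiuheukolehek/: /h/ occurs between vowels /i/ and /i/, so it deletes. /h/ occurs between vowels /u/ and /e/, so it deletes. /h/ occurs between vowels /e/ and /e/, so it deletes. → [vmoiiueukoleek].
/rahahoagouke/: /h/ occurs between vowels /a/ and /a/, so it deletes. /h/ occurs between vowels /a/ and /o/, so it deletes. → [raaoagouke].

fmeboaeaaoi, nidoiooexwoue, vmoiiueukoleek, raaoagouke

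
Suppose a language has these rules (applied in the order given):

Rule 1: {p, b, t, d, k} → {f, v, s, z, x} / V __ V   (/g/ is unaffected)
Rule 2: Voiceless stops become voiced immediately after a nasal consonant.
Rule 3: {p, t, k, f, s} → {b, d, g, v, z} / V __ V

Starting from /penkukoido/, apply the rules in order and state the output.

penguxoizo

Rule 1 (intervocalic spirantization): /k/ is a stop between vowels /u/ and /o/, so it spirantizes to the fricative [x]. /d/ is a stop between vowels /i/ and /o/, so it spirantizes to the fricative [z]. /penkukoido/ → penkuxoizo.
Rule 2 (post-nasal voicing): /k/ is a voiceless stop immediately after the nasal /n/, so it voices to [g]. /penkuxoizo/ → penguxoizo.
Rule 3 (intervocalic voicing): no segment meets the environment; /penguxoizo/ is unchanged.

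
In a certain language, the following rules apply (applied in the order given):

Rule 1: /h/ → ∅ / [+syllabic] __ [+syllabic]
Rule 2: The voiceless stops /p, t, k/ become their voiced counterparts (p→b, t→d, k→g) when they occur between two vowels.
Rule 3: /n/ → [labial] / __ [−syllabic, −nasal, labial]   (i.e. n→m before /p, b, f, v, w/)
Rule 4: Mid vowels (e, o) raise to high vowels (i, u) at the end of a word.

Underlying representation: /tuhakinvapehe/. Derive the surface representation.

Rule 1 (intervocalic h-deletion): /h/ occurs between vowels /u/ and /a/, so it deletes. /h/ occurs between vowels /e/ and /e/, so it deletes. /tuhakinvapehe/ → tuakinvapee.
Rule 2 (intervocalic voicing): /k/ is a voiceless stop between vowels /a/ and /i/, so it voices to [g]. /p/ is a voiceless stop between vowels /a/ and /e/, so it voices to [b]. /tuakinvapee/ → tuaginvabee.
Rule 3 (nasal place assimilation): /n/ precedes the labial consonant /v/, so it assimilates in place to [m]. /tuaginvabee/ → tuagimvabee.
Rule 4 (final vowel raising): /e/ is a mid vowel in word-final position, so it raises to [i]. /tuagimvabee/ → tuagimvabei.

tuagimvabei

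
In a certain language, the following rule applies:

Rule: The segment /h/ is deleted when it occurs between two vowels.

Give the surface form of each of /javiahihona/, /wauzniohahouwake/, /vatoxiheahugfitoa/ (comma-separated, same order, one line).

javiaiona, wauznioaouwake, vatoxieaugfitoa

/javiahihona/: /h/ occurs between vowels /a/ and /i/, so it deletes. /h/ occurs between vowels /i/ and /o/, so it deletes. → [javiaiona].
/wauzniohahouwake/: /h/ occurs between vowels /o/ and /a/, so it deletes. /h/ occurs between vowels /a/ and /o/, so it deletes. → [wauznioaouwake].
/vatoxiheahugfitoa/: /h/ occurs between vowels /i/ and /e/, so it deletes. /h/ occurs between vowels /a/ and /u/, so it deletes. → [vatoxieaugfitoa].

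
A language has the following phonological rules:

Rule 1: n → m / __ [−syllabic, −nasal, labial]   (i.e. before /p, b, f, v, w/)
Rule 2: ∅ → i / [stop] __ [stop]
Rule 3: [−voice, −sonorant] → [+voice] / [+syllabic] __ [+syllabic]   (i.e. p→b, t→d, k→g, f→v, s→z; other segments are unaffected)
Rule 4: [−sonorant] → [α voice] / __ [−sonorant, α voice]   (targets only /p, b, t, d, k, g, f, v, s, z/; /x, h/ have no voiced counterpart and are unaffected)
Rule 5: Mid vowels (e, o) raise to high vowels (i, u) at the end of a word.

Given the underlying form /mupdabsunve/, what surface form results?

mubidapsumvi

Rule 1 (nasal place assimilation): /n/ precedes the labial consonant /v/, so it assimilates in place to [m]. /mupdabsunve/ → mupdabsumve.
Rule 2 (stop-cluster i-epenthesis): /p/ and /d/ form a stop–stop cluster, so [i] is inserted between them. /mupdabsumve/ → mupidabsumve.
Rule 3 (intervocalic voicing): /p/ is a voiceless obstruent between vowels /u/ and /i/, so it voices to [b]. /mupidabsumve/ → mubidabsumve.
Rule 4 (regressive voicing assimilation): /b/ precedes the voiceless obstruent /s/, so it devoices to [p] by assimilation. /mubidabsumve/ → mubidapsumve.
Rule 5 (final vowel raising): /e/ is a mid vowel in word-final position, so it raises to [i]. /mubidapsumve/ → mubidapsumvi.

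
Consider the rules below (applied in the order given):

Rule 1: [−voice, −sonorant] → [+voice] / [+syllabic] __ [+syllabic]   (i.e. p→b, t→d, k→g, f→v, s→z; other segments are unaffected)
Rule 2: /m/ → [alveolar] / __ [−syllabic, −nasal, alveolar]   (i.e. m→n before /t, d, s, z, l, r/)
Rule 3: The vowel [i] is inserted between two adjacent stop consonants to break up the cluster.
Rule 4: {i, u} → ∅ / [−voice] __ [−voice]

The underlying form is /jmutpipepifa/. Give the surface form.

jmutpibebiva

Rule 1 (intervocalic voicing): /p/ is a voiceless obstruent between vowels /i/ and /e/, so it voices to [b]. /p/ is a voiceless obstruent between vowels /e/ and /i/, so it voices to [b]. /f/ is a voiceless obstruent between vowels /i/ and /a/, so it voices to [v]. /jmutpipepifa/ → jmutpibebiva.
Rule 2 (nasal place assimilation): no segment meets the environment; /jmutpibebiva/ is unchanged.
Rule 3 (stop-cluster i-epenthesis): /t/ and /p/ form a stop–stop cluster, so [i] is inserted between them. /jmutpibebiva/ → jmutipibebiva.
Rule 4 (high vowel syncope): /i/ is a high vowel flanked by voiceless consonants /t/ and /p/, so it deletes. /jmutipibebiva/ → jmutpibebiva.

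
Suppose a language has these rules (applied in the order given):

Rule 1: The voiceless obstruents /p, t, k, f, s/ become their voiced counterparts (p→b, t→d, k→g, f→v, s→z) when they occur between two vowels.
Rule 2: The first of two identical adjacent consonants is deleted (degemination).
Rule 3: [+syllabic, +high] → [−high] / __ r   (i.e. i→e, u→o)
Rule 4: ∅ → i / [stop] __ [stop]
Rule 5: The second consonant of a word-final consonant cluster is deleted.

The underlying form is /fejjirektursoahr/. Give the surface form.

fejerekitorsoah

Rule 1 (intervocalic voicing): no segment meets the environment; /fejjirektursoahr/ is unchanged.
Rule 2 (degemination): /jj/ is a geminate; the first /j/ deletes. /fejjirektursoahr/ → fejirektursoahr.
Rule 3 (pre-rhotic lowering): /i/ is a high vowel immediately before /r/, so it lowers to [e]. /u/ is a high vowel immediately before /r/, so it lowers to [o]. /fejirektursoahr/ → fejerektorsoahr.
Rule 4 (stop-cluster i-epenthesis): /k/ and /t/ form a stop–stop cluster, so [i] is inserted between them. /fejerektorsoahr/ → fejerekitorsoahr.
Rule 5 (final cluster simplification): /r/ is the second consonant of a word-final cluster /hr/, so it deletes. /fejerekitorsoahr/ → fejerekitorsoah.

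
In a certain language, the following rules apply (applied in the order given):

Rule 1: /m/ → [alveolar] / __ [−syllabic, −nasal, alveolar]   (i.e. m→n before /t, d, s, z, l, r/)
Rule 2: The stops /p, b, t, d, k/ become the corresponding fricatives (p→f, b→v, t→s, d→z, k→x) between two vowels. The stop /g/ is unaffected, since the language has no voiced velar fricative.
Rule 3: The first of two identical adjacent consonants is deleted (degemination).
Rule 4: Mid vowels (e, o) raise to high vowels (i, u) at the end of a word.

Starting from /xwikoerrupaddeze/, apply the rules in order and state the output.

xwixoerufadezi

Rule 1 (nasal place assimilation): no segment meets the environment; /xwikoerrupaddeze/ is unchanged.
Rule 2 (intervocalic spirantization): /k/ is a stop between vowels /i/ and /o/, so it spirantizes to the fricative [x]. /p/ is a stop between vowels /u/ and /a/, so it spirantizes to the fricative [f]. /xwikoerrupaddeze/ → xwixoerrufaddeze.
Rule 3 (degemination): /rr/ is a geminate; the first /r/ deletes. /dd/ is a geminate; the first /d/ deletes. /xwixoerrufaddeze/ → xwixoerufadeze.
Rule 4 (final vowel raising): /e/ is a mid vowel in word-final position, so it raises to [i]. /xwixoerufadeze/ → xwixoerufadezi.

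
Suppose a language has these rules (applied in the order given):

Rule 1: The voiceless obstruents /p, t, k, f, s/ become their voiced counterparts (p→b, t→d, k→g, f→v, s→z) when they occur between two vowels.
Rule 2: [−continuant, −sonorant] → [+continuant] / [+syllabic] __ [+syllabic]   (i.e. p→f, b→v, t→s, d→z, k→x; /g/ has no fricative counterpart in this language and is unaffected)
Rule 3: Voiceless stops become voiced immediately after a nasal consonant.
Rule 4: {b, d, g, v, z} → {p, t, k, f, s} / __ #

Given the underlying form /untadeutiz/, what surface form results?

Rule 1 (intervocalic voicing): /t/ is a voiceless obstruent between vowels /u/ and /i/, so it voices to [d]. /untadeutiz/ → untadeudiz.
Rule 2 (intervocalic spirantization): /d/ is a stop between vowels /a/ and /e/, so it spirantizes to the fricative [z]. /d/ is a stop between vowels /u/ and /i/, so it spirantizes to the fricative [z]. /untadeudiz/ → untazeuziz.
Rule 3 (post-nasal voicing): /t/ is a voiceless stop immediately after the nasal /n/, so it voices to [d]. /untazeuziz/ → undazeuziz.
Rule 4 (final devoicing): /z/ is a voiced obstruent in word-final position, so it devoices to [s]. /undazeuziz/ → undazeuzis.

undazeuzis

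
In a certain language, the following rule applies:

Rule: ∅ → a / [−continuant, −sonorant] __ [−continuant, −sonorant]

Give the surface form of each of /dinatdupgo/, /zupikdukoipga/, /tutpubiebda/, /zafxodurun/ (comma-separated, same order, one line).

dinatadupago, zupikadukoipaga, tutapubiebada, zafxodurun

/dinatdupgo/: /t/ and /d/ form a stop–stop cluster, so [a] is inserted between them. /p/ and /g/ form a stop–stop cluster, so [a] is inserted between them. → [dinatadupago].
/zupikdukoipga/: /k/ and /d/ form a stop–stop cluster, so [a] is inserted between them. /p/ and /g/ form a stop–stop cluster, so [a] is inserted between them. → [zupikadukoipaga].
/tutpubiebda/: /t/ and /p/ form a stop–stop cluster, so [a] is inserted between them. /b/ and /d/ form a stop–stop cluster, so [a] is inserted between them. → [tutapubiebada].
/zafxodurun/: the rule's environment is not met; surfaces unchanged as [zafxodurun].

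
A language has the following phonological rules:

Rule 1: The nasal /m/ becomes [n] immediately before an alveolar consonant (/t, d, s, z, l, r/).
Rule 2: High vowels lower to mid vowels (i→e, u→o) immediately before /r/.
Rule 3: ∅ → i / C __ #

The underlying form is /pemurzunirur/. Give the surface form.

Rule 1 (nasal place assimilation): no segment meets the environment; /pemurzunirur/ is unchanged.
Rule 2 (pre-rhotic lowering): /u/ is a high vowel immediately before /r/, so it lowers to [o]. /i/ is a high vowel immediately before /r/, so it lowers to [e]. /u/ is a high vowel immediately before /r/, so it lowers to [o]. /pemurzunirur/ → pemorzuneror.
Rule 3 (final i-epenthesis): the form ends in the consonant /r/, so [i] is inserted word-finally. /pemorzuneror/ → pemorzunerori.

pemorzunerori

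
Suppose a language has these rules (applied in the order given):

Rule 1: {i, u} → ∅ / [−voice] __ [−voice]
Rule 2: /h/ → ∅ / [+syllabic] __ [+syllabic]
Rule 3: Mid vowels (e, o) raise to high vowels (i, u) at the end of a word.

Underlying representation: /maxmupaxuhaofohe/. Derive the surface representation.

maxmupaxhaofoi

Rule 1 (high vowel syncope): /u/ is a high vowel flanked by voiceless consonants /x/ and /h/, so it deletes. /maxmupaxuhaofohe/ → maxmupaxhaofohe.
Rule 2 (intervocalic h-deletion): /h/ occurs between vowels /o/ and /e/, so it deletes. /maxmupaxhaofohe/ → maxmupaxhaofoe.
Rule 3 (final vowel raising): /e/ is a mid vowel in word-final position, so it raises to [i]. /maxmupaxhaofoe/ → maxmupaxhaofoi.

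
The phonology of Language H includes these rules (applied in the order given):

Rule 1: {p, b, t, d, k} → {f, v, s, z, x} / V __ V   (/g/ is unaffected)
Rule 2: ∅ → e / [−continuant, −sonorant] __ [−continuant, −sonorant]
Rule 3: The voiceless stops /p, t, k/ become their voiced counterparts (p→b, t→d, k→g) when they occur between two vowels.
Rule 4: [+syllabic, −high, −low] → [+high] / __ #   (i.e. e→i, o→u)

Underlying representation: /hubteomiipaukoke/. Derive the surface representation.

Rule 1 (intervocalic spirantization): /p/ is a stop between vowels /i/ and /a/, so it spirantizes to the fricative [f]. /k/ is a stop between vowels /u/ and /o/, so it spirantizes to the fricative [x]. /k/ is a stop between vowels /o/ and /e/, so it spirantizes to the fricative [x]. /hubteomiipaukoke/ → hubteomiifauxoxe.
Rule 2 (stop-cluster e-epenthesis): /b/ and /t/ form a stop–stop cluster, so [e] is inserted between them. /hubteomiifauxoxe/ → hubeteomiifauxoxe.
Rule 3 (intervocalic voicing): /t/ is a voiceless stop between vowels /e/ and /e/, so it voices to [d]. /hubeteomiifauxoxe/ → hubedeomiifauxoxe.
Rule 4 (final vowel raising): /e/ is a mid vowel in word-final position, so it raises to [i]. /hubedeomiifauxoxe/ → hubedeomiifauxoxi.

hubedeomiifauxoxi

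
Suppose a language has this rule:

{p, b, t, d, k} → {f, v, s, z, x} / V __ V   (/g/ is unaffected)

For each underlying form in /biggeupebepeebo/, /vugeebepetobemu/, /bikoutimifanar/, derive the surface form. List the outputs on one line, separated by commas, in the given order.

biggeufevefeevo, vugeevefesovemu, bixousimifanar

/biggeupebepeebo/: /p/ is a stop between vowels /u/ and /e/, so it spirantizes to the fricative [f]. /b/ is a stop between vowels /e/ and /e/, so it spirantizes to the fricative [v]. /p/ is a stop between vowels /e/ and /e/, so it spirantizes to the fricative [f]. /b/ is a stop between vowels /e/ and /o/, so it spirantizes to the fricative [v]. → [biggeufevefeevo].
/vugeebepetobemu/: /b/ is a stop between vowels /e/ and /e/, so it spirantizes to the fricative [v]. /p/ is a stop between vowels /e/ and /e/, so it spirantizes to the fricative [f]. /t/ is a stop between vowels /e/ and /o/, so it spirantizes to the fricative [s]. /b/ is a stop between vowels /o/ and /e/, so it spirantizes to the fricative [v]. → [vugeevefesovemu].
/bikoutimifanar/: /k/ is a stop between vowels /i/ and /o/, so it spirantizes to the fricative [x]. /t/ is a stop between vowels /u/ and /i/, so it spirantizes to the fricative [s]. → [bixousimifanar].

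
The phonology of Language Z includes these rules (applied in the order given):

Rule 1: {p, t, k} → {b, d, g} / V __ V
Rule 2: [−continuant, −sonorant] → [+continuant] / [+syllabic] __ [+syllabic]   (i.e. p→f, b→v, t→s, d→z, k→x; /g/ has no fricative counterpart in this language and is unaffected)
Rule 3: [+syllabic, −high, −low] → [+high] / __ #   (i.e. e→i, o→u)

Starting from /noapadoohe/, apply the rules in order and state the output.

Rule 1 (intervocalic voicing): /p/ is a voiceless stop between vowels /a/ and /a/, so it voices to [b]. /noapadoohe/ → noabadoohe.
Rule 2 (intervocalic spirantization): /b/ is a stop between vowels /a/ and /a/, so it spirantizes to the fricative [v]. /d/ is a stop between vowels /a/ and /o/, so it spirantizes to the fricative [z]. /noabadoohe/ → noavazoohe.
Rule 3 (final vowel raising): /e/ is a mid vowel in word-final position, so it raises to [i]. /noavazoohe/ → noavazoohi.

noavazoohi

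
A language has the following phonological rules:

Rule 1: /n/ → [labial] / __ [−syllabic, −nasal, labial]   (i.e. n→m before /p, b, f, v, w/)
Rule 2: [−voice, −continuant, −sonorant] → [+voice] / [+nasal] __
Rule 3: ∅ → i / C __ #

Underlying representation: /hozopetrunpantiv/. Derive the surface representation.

Rule 1 (nasal place assimilation): /n/ precedes the labial consonant /p/, so it assimilates in place to [m]. /hozopetrunpantiv/ → hozopetrumpantiv.
Rule 2 (post-nasal voicing): /p/ is a voiceless stop immediately after the nasal /m/, so it voices to [b]. /t/ is a voiceless stop immediately after the nasal /n/, so it voices to [d]. /hozopetrumpantiv/ → hozopetrumbandiv.
Rule 3 (final i-epenthesis): the form ends in the consonant /v/, so [i] is inserted word-finally. /hozopetrumbandiv/ → hozopetrumbandivi.

hozopetrumbandivi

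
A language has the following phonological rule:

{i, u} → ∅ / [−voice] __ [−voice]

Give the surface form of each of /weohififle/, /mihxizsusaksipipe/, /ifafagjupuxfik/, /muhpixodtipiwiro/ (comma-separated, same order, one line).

weohffle, mihxizssaksppe, ifafagjupxfk, muhpxodtpiwiro

/weohififle/: /i/ is a high vowel flanked by voiceless consonants /h/ and /f/, so it deletes. /i/ is a high vowel flanked by voiceless consonants /f/ and /f/, so it deletes. → [weohffle].
/mihxizsusaksipipe/: /u/ is a high vowel flanked by voiceless consonants /s/ and /s/, so it deletes. /i/ is a high vowel flanked by voiceless consonants /s/ and /p/, so it deletes. /i/ is a high vowel flanked by voiceless consonants /p/ and /p/, so it deletes. → [mihxizssaksppe].
/ifafagjupuxfik/: /u/ is a high vowel flanked by voiceless consonants /p/ and /x/, so it deletes. /i/ is a high vowel flanked by voiceless consonants /f/ and /k/, so it deletes. → [ifafagjupxfk].
/muhpixodtipiwiro/: /i/ is a high vowel flanked by voiceless consonants /p/ and /x/, so it deletes. /i/ is a high vowel flanked by voiceless consonants /t/ and /p/, so it deletes. → [muhpxodtpiwiro].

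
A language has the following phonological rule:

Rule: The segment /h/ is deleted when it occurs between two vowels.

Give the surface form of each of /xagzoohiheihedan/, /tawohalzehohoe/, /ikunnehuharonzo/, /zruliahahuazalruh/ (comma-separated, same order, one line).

xagzooieiedan, tawoalzeooe, ikunneuaronzo, zruliaauazalruh

/xagzoohiheihedan/: /h/ occurs between vowels /o/ and /i/, so it deletes. /h/ occurs between vowels /i/ and /e/, so it deletes. /h/ occurs between vowels /i/ and /e/, so it deletes. → [xagzooieiedan].
/tawohalzehohoe/: /h/ occurs between vowels /o/ and /a/, so it deletes. /h/ occurs between vowels /e/ and /o/, so it deletes. /h/ occurs between vowels /o/ and /o/, so it deletes. → [tawoalzeooe].
/ikunnehuharonzo/: /h/ occurs between vowels /e/ and /u/, so it deletes. /h/ occurs between vowels /u/ and /a/, so it deletes. → [ikunneuaronzo].
/zruliahahuazalruh/: /h/ occurs between vowels /a/ and /a/, so it deletes. /h/ occurs between vowels /a/ and /u/, so it deletes. → [zruliaauazalruh].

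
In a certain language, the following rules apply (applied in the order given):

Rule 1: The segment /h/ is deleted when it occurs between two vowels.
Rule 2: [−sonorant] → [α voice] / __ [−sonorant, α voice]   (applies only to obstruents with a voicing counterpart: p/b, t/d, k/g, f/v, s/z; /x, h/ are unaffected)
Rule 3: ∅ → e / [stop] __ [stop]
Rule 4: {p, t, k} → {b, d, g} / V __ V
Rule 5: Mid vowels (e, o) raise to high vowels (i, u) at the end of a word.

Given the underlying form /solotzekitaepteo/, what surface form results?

Rule 1 (intervocalic h-deletion): no segment meets the environment; /solotzekitaepteo/ is unchanged.
Rule 2 (regressive voicing assimilation): /t/ precedes the voiced obstruent /z/, so it voices to [d] by assimilation. /solotzekitaepteo/ → solodzekitaepteo.
Rule 3 (stop-cluster e-epenthesis): /p/ and /t/ form a stop–stop cluster, so [e] is inserted between them. /solodzekitaepteo/ → solodzekitaepeteo.
Rule 4 (intervocalic voicing): /k/ is a voiceless stop between vowels /e/ and /i/, so it voices to [g]. /t/ is a voiceless stop between vowels /i/ and /a/, so it voices to [d]. /p/ is a voiceless stop between vowels /e/ and /e/, so it voices to [b]. /t/ is a voiceless stop between vowels /e/ and /e/, so it voices to [d]. /solodzekitaepeteo/ → solodzegidaebedeo.
Rule 5 (final vowel raising): /o/ is a mid vowel in word-final position, so it raises to [u]. /solodzegidaebedeo/ → solodzegidaebedeu.

solodzegidaebedeu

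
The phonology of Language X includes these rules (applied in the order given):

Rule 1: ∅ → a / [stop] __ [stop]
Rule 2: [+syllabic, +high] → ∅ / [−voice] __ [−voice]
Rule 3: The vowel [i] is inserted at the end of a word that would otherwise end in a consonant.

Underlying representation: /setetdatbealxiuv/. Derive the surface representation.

setetadatabealxiuvi

Rule 1 (stop-cluster a-epenthesis): /t/ and /d/ form a stop–stop cluster, so [a] is inserted between them. /t/ and /b/ form a stop–stop cluster, so [a] is inserted between them. /setetdatbealxiuv/ → setetadatabealxiuv.
Rule 2 (high vowel syncope): no segment meets the environment; /setetadatabealxiuv/ is unchanged.
Rule 3 (final i-epenthesis): the form ends in the consonant /v/, so [i] is inserted word-finally. /setetadatabealxiuv/ → setetadatabealxiuvi.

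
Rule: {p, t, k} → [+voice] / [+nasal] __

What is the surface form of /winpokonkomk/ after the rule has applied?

Scanning /winpokonkomk/: /p/ is a voiceless stop immediately after the nasal /n/, so it voices to [b]; /k/ at position 6 is not in the conditioning environment; /k/ is a voiceless stop immediately after the nasal /n/, so it voices to [g]; /k/ is a voiceless stop immediately after the nasal /m/, so it voices to [g].
Result: [winbokongomg].

winbokongomg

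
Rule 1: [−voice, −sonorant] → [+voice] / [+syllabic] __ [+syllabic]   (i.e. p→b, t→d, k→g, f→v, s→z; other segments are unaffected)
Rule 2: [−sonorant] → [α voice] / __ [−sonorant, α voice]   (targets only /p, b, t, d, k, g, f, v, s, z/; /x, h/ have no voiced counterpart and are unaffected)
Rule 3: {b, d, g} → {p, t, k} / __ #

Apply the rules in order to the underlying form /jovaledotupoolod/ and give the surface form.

Rule 1 (intervocalic voicing): /t/ is a voiceless obstruent between vowels /o/ and /u/, so it voices to [d]. /p/ is a voiceless obstruent between vowels /u/ and /o/, so it voices to [b]. /jovaledotupoolod/ → jovaledoduboolod.
Rule 2 (regressive voicing assimilation): no segment meets the environment; /jovaledoduboolod/ is unchanged.
Rule 3 (final devoicing): /d/ is a voiced stop in word-final position, so it devoices to [t]. /jovaledoduboolod/ → jovaledoduboolot.

jovaledoduboolot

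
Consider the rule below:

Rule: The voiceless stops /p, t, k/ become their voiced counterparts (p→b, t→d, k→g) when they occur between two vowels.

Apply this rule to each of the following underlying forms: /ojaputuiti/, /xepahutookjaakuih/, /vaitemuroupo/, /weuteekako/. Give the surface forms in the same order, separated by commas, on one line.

ojabuduidi, xebahudookjaaguih, vaidemuroubo, weudeegago

/ojaputuiti/: /p/ is a voiceless stop between vowels /a/ and /u/, so it voices to [b]. /t/ is a voiceless stop between vowels /u/ and /u/, so it voices to [d]. /t/ is a voiceless stop between vowels /i/ and /i/, so it voices to [d]. → [ojabuduidi].
/xepahutookjaakuih/: /p/ is a voiceless stop between vowels /e/ and /a/, so it voices to [b]. /t/ is a voiceless stop between vowels /u/ and /o/, so it voices to [d]. /k/ is a voiceless stop between vowels /a/ and /u/, so it voices to [g]. → [xebahudookjaaguih].
/vaitemuroupo/: /t/ is a voiceless stop between vowels /i/ and /e/, so it voices to [d]. /p/ is a voiceless stop between vowels /u/ and /o/, so it voices to [b]. → [vaidemuroubo].
/weuteekako/: /t/ is a voiceless stop between vowels /u/ and /e/, so it voices to [d]. /k/ is a voiceless stop between vowels /e/ and /a/, so it voices to [g]. /k/ is a voiceless stop between vowels /a/ and /o/, so it voices to [g]. → [weudeegago].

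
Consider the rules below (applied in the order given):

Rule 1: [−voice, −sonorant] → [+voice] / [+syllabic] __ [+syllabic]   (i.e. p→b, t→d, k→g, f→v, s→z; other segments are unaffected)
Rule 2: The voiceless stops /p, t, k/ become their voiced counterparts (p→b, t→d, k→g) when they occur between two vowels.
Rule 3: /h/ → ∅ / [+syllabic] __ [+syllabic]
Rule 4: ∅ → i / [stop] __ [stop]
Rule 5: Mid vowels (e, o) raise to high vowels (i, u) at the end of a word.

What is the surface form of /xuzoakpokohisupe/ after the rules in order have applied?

xuzoakipogoizubi

Rule 1 (intervocalic voicing): /k/ is a voiceless obstruent between vowels /o/ and /o/, so it voices to [g]. /s/ is a voiceless obstruent between vowels /i/ and /u/, so it voices to [z]. /p/ is a voiceless obstruent between vowels /u/ and /e/, so it voices to [b]. /xuzoakpokohisupe/ → xuzoakpogohizube.
Rule 2 (intervocalic voicing): no segment meets the environment; /xuzoakpogohizube/ is unchanged.
Rule 3 (intervocalic h-deletion): /h/ occurs between vowels /o/ and /i/, so it deletes. /xuzoakpogohizube/ → xuzoakpogoizube.
Rule 4 (stop-cluster i-epenthesis): /k/ and /p/ form a stop–stop cluster, so [i] is inserted between them. /xuzoakpogoizube/ → xuzoakipogoizube.
Rule 5 (final vowel raising): /e/ is a mid vowel in word-final position, so it raises to [i]. /xuzoakipogoizube/ → xuzoakipogoizubi.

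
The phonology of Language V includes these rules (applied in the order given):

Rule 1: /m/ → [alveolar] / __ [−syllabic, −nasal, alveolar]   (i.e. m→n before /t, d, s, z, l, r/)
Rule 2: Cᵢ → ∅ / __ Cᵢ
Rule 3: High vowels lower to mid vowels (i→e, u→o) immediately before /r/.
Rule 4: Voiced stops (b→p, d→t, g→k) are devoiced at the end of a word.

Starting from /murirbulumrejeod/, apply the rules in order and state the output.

morerbulunrejeot

Rule 1 (nasal place assimilation): /m/ precedes the alveolar consonant /r/, so it assimilates in place to [n]. /murirbulumrejeod/ → murirbulunrejeod.
Rule 2 (degemination): no segment meets the environment; /murirbulunrejeod/ is unchanged.
Rule 3 (pre-rhotic lowering): /u/ is a high vowel immediately before /r/, so it lowers to [o]. /i/ is a high vowel immediately before /r/, so it lowers to [e]. /murirbulunrejeod/ → morerbulunrejeod.
Rule 4 (final devoicing): /d/ is a voiced stop in word-final position, so it devoices to [t]. /morerbulunrejeod/ → morerbulunrejeot.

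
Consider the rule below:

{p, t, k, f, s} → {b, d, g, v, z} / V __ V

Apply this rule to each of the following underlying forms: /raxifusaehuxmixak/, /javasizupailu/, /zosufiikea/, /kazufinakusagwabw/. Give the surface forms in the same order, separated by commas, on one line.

/raxifusaehuxmixak/: /f/ is a voiceless obstruent between vowels /i/ and /u/, so it voices to [v]. /s/ is a voiceless obstruent between vowels /u/ and /a/, so it voices to [z]. → [raxivuzaehuxmixak].
/javasizupailu/: /s/ is a voiceless obstruent between vowels /a/ and /i/, so it voices to [z]. /p/ is a voiceless obstruent between vowels /u/ and /a/, so it voices to [b]. → [javazizubailu].
/zosufiikea/: /s/ is a voiceless obstruent between vowels /o/ and /u/, so it voices to [z]. /f/ is a voiceless obstruent between vowels /u/ and /i/, so it voices to [v]. /k/ is a voiceless obstruent between vowels /i/ and /e/, so it voices to [g]. → [zozuviigea].
/kazufinakusagwabw/: /f/ is a voiceless obstruent between vowels /u/ and /i/, so it voices to [v]. /k/ is a voiceless obstruent between vowels /a/ and /u/, so it voices to [g]. /s/ is a voiceless obstruent between vowels /u/ and /a/, so it voices to [z]. → [kazuvinaguzagwabw].

raxivuzaehuxmixak, javazizubailu, zozuviigea, kazuvinaguzagwabw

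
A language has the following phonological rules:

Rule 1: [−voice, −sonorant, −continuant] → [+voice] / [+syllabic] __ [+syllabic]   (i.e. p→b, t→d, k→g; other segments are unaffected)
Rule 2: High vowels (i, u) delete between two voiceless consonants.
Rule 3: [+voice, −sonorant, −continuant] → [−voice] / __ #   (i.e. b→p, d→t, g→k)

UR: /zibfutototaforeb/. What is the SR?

zibfudododaforep

Rule 1 (intervocalic voicing): /t/ is a voiceless stop between vowels /u/ and /o/, so it voices to [d]. /t/ is a voiceless stop between vowels /o/ and /o/, so it voices to [d]. /t/ is a voiceless stop between vowels /o/ and /a/, so it voices to [d]. /zibfutototaforeb/ → zibfudododaforeb.
Rule 2 (high vowel syncope): no segment meets the environment; /zibfudododaforeb/ is unchanged.
Rule 3 (final devoicing): /b/ is a voiced stop in word-final position, so it devoices to [p]. /zibfudododaforeb/ → zibfudododaforep.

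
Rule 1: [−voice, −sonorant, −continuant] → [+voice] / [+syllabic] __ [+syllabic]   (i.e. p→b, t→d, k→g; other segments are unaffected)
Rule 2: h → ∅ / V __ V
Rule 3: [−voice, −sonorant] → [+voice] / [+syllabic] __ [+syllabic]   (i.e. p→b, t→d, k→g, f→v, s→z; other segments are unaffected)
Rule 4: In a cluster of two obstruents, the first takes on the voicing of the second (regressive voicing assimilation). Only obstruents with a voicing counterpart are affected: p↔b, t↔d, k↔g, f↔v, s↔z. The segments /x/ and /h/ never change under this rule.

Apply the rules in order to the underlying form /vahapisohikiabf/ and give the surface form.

Rule 1 (intervocalic voicing): /p/ is a voiceless stop between vowels /a/ and /i/, so it voices to [b]. /k/ is a voiceless stop between vowels /i/ and /i/, so it voices to [g]. /vahapisohikiabf/ → vahabisohigiabf.
Rule 2 (intervocalic h-deletion): /h/ occurs between vowels /a/ and /a/, so it deletes. /h/ occurs between vowels /o/ and /i/, so it deletes. /vahabisohigiabf/ → vaabisoigiabf.
Rule 3 (intervocalic voicing): /s/ is a voiceless obstruent between vowels /i/ and /o/, so it voices to [z]. /vaabisoigiabf/ → vaabizoigiabf.
Rule 4 (regressive voicing assimilation): /b/ precedes the voiceless obstruent /f/, so it devoices to [p] by assimilation. /vaabizoigiabf/ → vaabizoigiapf.

vaabizoigiapf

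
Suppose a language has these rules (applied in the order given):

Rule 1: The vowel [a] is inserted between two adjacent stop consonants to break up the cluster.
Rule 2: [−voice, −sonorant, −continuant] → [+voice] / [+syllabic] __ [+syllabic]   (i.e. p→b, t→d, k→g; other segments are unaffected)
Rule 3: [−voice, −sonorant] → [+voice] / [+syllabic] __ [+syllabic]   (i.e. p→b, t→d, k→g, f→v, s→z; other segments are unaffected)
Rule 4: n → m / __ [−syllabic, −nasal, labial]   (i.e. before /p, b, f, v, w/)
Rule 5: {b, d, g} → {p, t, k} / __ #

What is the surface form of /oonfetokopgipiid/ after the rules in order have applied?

Rule 1 (stop-cluster a-epenthesis): /p/ and /g/ form a stop–stop cluster, so [a] is inserted between them. /oonfetokopgipiid/ → oonfetokopagipiid.
Rule 2 (intervocalic voicing): /t/ is a voiceless stop between vowels /e/ and /o/, so it voices to [d]. /k/ is a voiceless stop between vowels /o/ and /o/, so it voices to [g]. /p/ is a voiceless stop between vowels /o/ and /a/, so it voices to [b]. /p/ is a voiceless stop between vowels /i/ and /i/, so it voices to [b]. /oonfetokopagipiid/ → oonfedogobagibiid.
Rule 3 (intervocalic voicing): no segment meets the environment; /oonfedogobagibiid/ is unchanged.
Rule 4 (nasal place assimilation): /n/ precedes the labial consonant /f/, so it assimilates in place to [m]. /oonfedogobagibiid/ → oomfedogobagibiid.
Rule 5 (final devoicing): /d/ is a voiced stop in word-final position, so it devoices to [t]. /oomfedogobagibiid/ → oomfedogobagibiit.

oomfedogobagibiit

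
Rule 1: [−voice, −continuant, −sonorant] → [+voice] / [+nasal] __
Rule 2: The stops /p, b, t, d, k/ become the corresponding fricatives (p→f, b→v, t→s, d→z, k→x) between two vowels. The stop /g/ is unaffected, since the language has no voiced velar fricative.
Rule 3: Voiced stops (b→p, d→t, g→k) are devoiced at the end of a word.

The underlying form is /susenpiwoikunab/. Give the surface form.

Rule 1 (post-nasal voicing): /p/ is a voiceless stop immediately after the nasal /n/, so it voices to [b]. /susenpiwoikunab/ → susenbiwoikunab.
Rule 2 (intervocalic spirantization): /k/ is a stop between vowels /i/ and /u/, so it spirantizes to the fricative [x]. /susenbiwoikunab/ → susenbiwoixunab.
Rule 3 (final devoicing): /b/ is a voiced stop in word-final position, so it devoices to [p]. /susenbiwoixunab/ → susenbiwoixunap.

susenbiwoixunap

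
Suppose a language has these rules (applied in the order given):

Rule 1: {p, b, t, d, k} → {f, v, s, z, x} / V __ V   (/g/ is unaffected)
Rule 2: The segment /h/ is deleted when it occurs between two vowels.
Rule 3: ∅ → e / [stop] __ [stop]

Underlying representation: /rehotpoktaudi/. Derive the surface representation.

Rule 1 (intervocalic spirantization): /d/ is a stop between vowels /u/ and /i/, so it spirantizes to the fricative [z]. /rehotpoktaudi/ → rehotpoktauzi.
Rule 2 (intervocalic h-deletion): /h/ occurs between vowels /e/ and /o/, so it deletes. /rehotpoktauzi/ → reotpoktauzi.
Rule 3 (stop-cluster e-epenthesis): /t/ and /p/ form a stop–stop cluster, so [e] is inserted between them. /k/ and /t/ form a stop–stop cluster, so [e] is inserted between them. /reotpoktauzi/ → reotepoketauzi.

reotepoketauzi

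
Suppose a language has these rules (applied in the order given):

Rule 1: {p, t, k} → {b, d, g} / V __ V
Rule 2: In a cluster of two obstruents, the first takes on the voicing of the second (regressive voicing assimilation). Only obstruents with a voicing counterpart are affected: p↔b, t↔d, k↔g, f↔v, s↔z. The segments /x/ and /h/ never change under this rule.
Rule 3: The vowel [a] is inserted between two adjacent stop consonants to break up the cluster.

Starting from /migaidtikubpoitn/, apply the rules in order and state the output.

migaitatigupapoitn

Rule 1 (intervocalic voicing): /k/ is a voiceless stop between vowels /i/ and /u/, so it voices to [g]. /migaidtikubpoitn/ → migaidtigubpoitn.
Rule 2 (regressive voicing assimilation): /d/ precedes the voiceless obstruent /t/, so it devoices to [t] by assimilation. /b/ precedes the voiceless obstruent /p/, so it devoices to [p] by assimilation. /migaidtigubpoitn/ → migaittiguppoitn.
Rule 3 (stop-cluster a-epenthesis): /t/ and /t/ form a stop–stop cluster, so [a] is inserted between them. /p/ and /p/ form a stop–stop cluster, so [a] is inserted between them. /migaittiguppoitn/ → migaitatigupapoitn.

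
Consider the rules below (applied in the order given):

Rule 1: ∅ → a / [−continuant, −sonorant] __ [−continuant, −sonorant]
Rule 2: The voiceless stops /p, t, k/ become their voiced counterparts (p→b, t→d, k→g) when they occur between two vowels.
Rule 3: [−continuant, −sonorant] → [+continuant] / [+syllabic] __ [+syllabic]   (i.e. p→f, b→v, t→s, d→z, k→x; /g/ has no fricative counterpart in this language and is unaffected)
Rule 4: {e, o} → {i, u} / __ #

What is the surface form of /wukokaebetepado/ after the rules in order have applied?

wugogaevezevazu

Rule 1 (stop-cluster a-epenthesis): no segment meets the environment; /wukokaebetepado/ is unchanged.
Rule 2 (intervocalic voicing): /k/ is a voiceless stop between vowels /u/ and /o/, so it voices to [g]. /k/ is a voiceless stop between vowels /o/ and /a/, so it voices to [g]. /t/ is a voiceless stop between vowels /e/ and /e/, so it voices to [d]. /p/ is a voiceless stop between vowels /e/ and /a/, so it voices to [b]. /wukokaebetepado/ → wugogaebedebado.
Rule 3 (intervocalic spirantization): /b/ is a stop between vowels /e/ and /e/, so it spirantizes to the fricative [v]. /d/ is a stop between vowels /e/ and /e/, so it spirantizes to the fricative [z]. /b/ is a stop between vowels /e/ and /a/, so it spirantizes to the fricative [v]. /d/ is a stop between vowels /a/ and /o/, so it spirantizes to the fricative [z]. /wugogaebedebado/ → wugogaevezevazo.
Rule 4 (final vowel raising): /o/ is a mid vowel in word-final position, so it raises to [u]. /wugogaevezevazo/ → wugogaevezevazu.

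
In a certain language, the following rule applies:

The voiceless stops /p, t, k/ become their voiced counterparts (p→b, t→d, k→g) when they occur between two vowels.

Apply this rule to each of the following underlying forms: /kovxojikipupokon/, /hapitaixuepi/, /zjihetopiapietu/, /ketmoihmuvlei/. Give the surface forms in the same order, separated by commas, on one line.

/kovxojikipupokon/: /k/ is a voiceless stop between vowels /i/ and /i/, so it voices to [g]. /p/ is a voiceless stop between vowels /i/ and /u/, so it voices to [b]. /p/ is a voiceless stop between vowels /u/ and /o/, so it voices to [b]. /k/ is a voiceless stop between vowels /o/ and /o/, so it voices to [g]. → [kovxojigibubogon].
/hapitaixuepi/: /p/ is a voiceless stop between vowels /a/ and /i/, so it voices to [b]. /t/ is a voiceless stop between vowels /i/ and /a/, so it voices to [d]. /p/ is a voiceless stop between vowels /e/ and /i/, so it voices to [b]. → [habidaixuebi].
/zjihetopiapietu/: /t/ is a voiceless stop between vowels /e/ and /o/, so it voices to [d]. /p/ is a voiceless stop between vowels /o/ and /i/, so it voices to [b]. /p/ is a voiceless stop between vowels /a/ and /i/, so it voices to [b]. /t/ is a voiceless stop between vowels /e/ and /u/, so it voices to [d]. → [zjihedobiabiedu].
/ketmoihmuvlei/: the rule's environment is not met; surfaces unchanged as [ketmoihmuvlei].

kovxojigibubogon, habidaixuebi, zjihedobiabiedu, ketmoihmuvlei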